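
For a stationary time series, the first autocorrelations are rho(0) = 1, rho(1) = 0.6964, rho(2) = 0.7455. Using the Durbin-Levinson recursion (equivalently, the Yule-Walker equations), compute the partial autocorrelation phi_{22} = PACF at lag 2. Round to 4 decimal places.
\phi_{22} = 0.5059

The PACF at lag k is phi_{kk}, the last component of the solution
to the Yule-Walker system G_k phi = r_k where
  (G_k)_{ij} = rho(|i - j|), (r_k)_i = rho(i), i,j = 1..k.
Equivalently, Durbin-Levinson gives phi_{kk} iteratively:
  phi_{11} = rho(1)
  phi_{kk} = [rho(k) - sum_{j=1..k-1} phi_{k-1,j} rho(k-j)]
            / [1 - sum_{j=1..k-1} phi_{k-1,j} rho(j)],
  phi_{k,j} = phi_{k-1,j} - phi_{kk} phi_{k-1,k-j},  j = 1..k-1.
Step k = 1:
  phi_11 = rho(1) = 0.6964.
Step k = 2:
  phi_22 = [rho(2) - phi_11 rho(1)] / [1 - phi_11 rho(1)] = [0.7455 - (0.6964)(0.6964)] / [1 - (0.6964)(0.6964)]
         = 0.26052704 / 0.51502704 = 0.5059.
Therefore phi_{22} = 0.5059.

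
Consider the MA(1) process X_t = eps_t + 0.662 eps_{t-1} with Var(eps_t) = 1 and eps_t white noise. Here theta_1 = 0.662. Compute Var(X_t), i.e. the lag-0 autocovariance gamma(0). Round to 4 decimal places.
\gamma(0) = 1.4382

For an MA(q) process X_t = eps_t + sum_i theta_i eps_{t-i} with
Var(eps_t) = sigma^2, the variance is
  gamma(0) = sigma^2 * (1 + sum_i theta_i^2).
  sum_i theta_i^2 = (0.662)^2 = 0.438244.
  gamma(0) = 1 * (1 + 0.438244) = 1 * 1.438244 = 1.438244, which rounds to 1.4382.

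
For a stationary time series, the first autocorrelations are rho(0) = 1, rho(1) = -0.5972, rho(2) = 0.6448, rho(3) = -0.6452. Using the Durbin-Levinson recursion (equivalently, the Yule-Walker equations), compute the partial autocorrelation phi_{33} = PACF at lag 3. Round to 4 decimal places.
\phi_{33} = -0.3211

The PACF at lag k is phi_{kk}, the last component of the solution
to the Yule-Walker system G_k phi = r_k where
  (G_k)_{ij} = rho(|i - j|), (r_k)_i = rho(i), i,j = 1..k.
Equivalently, Durbin-Levinson gives phi_{kk} iteratively:
  phi_{11} = rho(1)
  phi_{kk} = [rho(k) - sum_{j=1..k-1} phi_{k-1,j} rho(k-j)]
            / [1 - sum_{j=1..k-1} phi_{k-1,j} rho(j)],
  phi_{k,j} = phi_{k-1,j} - phi_{kk} phi_{k-1,k-j},  j = 1..k-1.
Step k = 1:
  phi_11 = rho(1) = -0.5972.
Step k = 2:
  phi_22 = [rho(2) - phi_11 rho(1)] / [1 - phi_11 rho(1)] = [0.6448 - (-0.5972)(-0.5972)] / [1 - (-0.5972)(-0.5972)]
         = 0.28815216 / 0.64335216 = 0.447892.
  Update: phi_21 = phi_11 - phi_22 phi_11 = -0.5972 - (0.447892)(-0.5972) = -0.329719.
Step k = 3:
  phi_33 = [rho(3) - phi_21 rho(2) - phi_22 rho(1)] / [1 - phi_21 rho(1) - phi_22 rho(2)]
    numerator   = -0.6452 - (-0.329719)(0.6448) - (0.447892)(-0.5972) = -0.16511619
    denominator = 1 - (-0.329719)(-0.5972) - (0.447892)(0.6448) = 0.51429117
  phi_33 = -0.16511619 / 0.51429117 = -0.3211.
Therefore phi_{33} = -0.3211.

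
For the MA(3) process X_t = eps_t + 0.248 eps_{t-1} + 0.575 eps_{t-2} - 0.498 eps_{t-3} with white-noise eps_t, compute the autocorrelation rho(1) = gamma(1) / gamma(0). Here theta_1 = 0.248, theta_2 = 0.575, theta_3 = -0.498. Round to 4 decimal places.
\rho(1) = 0.0636

For an MA(q) process with theta_0 = 1, the autocovariance is
  gamma(k) = sigma^2 * sum_{i=0..q-k} theta_i * theta_{i+k},
and rho(k) = gamma(k) / gamma(0). Sigma^2 cancels.
  numerator   = (1)*(0.248) + (0.248)*(0.575) + (0.575)*(-0.498) = 0.10425.
  denominator = (1)^2 + (0.248)^2 + (0.575)^2 + (-0.498)^2 = 1.640133.
  rho(1) = 0.10425 / 1.640133 = 0.0636.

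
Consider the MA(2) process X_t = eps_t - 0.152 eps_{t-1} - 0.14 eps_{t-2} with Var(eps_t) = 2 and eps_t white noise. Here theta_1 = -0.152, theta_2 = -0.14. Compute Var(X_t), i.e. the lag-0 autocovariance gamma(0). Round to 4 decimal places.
\gamma(0) = 2.0854

For an MA(q) process X_t = eps_t + sum_i theta_i eps_{t-i} with
Var(eps_t) = sigma^2, the variance is
  gamma(0) = sigma^2 * (1 + sum_i theta_i^2).
  sum_i theta_i^2 = (-0.152)^2 + (-0.14)^2 = 0.023104 + 0.0196 = 0.042704.
  gamma(0) = 2 * (1 + 0.042704) = 2 * 1.042704 = 2.085408, which rounds to 2.0854.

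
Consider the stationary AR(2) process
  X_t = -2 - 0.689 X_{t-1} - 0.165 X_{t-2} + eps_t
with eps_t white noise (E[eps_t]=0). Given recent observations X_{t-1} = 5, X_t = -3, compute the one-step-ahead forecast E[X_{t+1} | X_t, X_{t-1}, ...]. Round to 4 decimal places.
E[X_{t+1} \mid \mathcal F_t] = -0.7580

For an AR(p) model X_t = c + sum_i phi_i X_{t-i} + eps_t, the
one-step-ahead conditional mean is
  E[X_{t+1} | X_t, ...] = c + sum_i phi_i X_{t+1-i}.
Substitute known values:
  E[X_{t+1} | ...] = -2 + (-0.689) * (-3) + (-0.165) * (5)
                   = -0.7580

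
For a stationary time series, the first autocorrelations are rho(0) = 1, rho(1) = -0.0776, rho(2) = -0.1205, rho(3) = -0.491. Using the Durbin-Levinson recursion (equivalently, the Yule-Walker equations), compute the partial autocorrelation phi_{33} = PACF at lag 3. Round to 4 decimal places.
\phi_{33} = -0.5230

The PACF at lag k is phi_{kk}, the last component of the solution
to the Yule-Walker system G_k phi = r_k where
  (G_k)_{ij} = rho(|i - j|), (r_k)_i = rho(i), i,j = 1..k.
Equivalently, Durbin-Levinson gives phi_{kk} iteratively:
  phi_{11} = rho(1)
  phi_{kk} = [rho(k) - sum_{j=1..k-1} phi_{k-1,j} rho(k-j)]
            / [1 - sum_{j=1..k-1} phi_{k-1,j} rho(j)],
  phi_{k,j} = phi_{k-1,j} - phi_{kk} phi_{k-1,k-j},  j = 1..k-1.
Step k = 1:
  phi_11 = rho(1) = -0.0776.
Step k = 2:
  phi_22 = [rho(2) - phi_11 rho(1)] / [1 - phi_11 rho(1)] = [-0.1205 - (-0.0776)(-0.0776)] / [1 - (-0.0776)(-0.0776)]
         = -0.12652176 / 0.99397824 = -0.127288.
  Update: phi_21 = phi_11 - phi_22 phi_11 = -0.0776 - (-0.127288)(-0.0776) = -0.087478.
Step k = 3:
  phi_33 = [rho(3) - phi_21 rho(2) - phi_22 rho(1)] / [1 - phi_21 rho(1) - phi_22 rho(2)]
    numerator   = -0.491 - (-0.087478)(-0.1205) - (-0.127288)(-0.0776) = -0.51141862
    denominator = 1 - (-0.087478)(-0.0776) - (-0.127288)(-0.1205) = 0.97787351
  phi_33 = -0.51141862 / 0.97787351 = -0.523.
Therefore phi_{33} = -0.5230.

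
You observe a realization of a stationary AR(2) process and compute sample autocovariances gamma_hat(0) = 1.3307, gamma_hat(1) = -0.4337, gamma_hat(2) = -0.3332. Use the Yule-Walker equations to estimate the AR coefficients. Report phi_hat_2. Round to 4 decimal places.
\hat\phi_{2} = -0.3990

The Yule-Walker equations for an AR(p) process read, in matrix form,
  Gamma_p phi = r_p,   with   (Gamma_p)_{ij} = gamma(|i - j|),
                       (r_p)_i = gamma(i),   i,j = 1..p.
Substitute the sample gammas (Toeplitz matrix and right-hand side of size 2):
  Gamma_p = [[1.3307, -0.4337], [-0.4337, 1.3307]]
  r_p     = [-0.4337, -0.3332]
Written out:
  1.3307 phi_1 - 0.4337 phi_2 = -0.4337
  -0.4337 phi_1 + 1.3307 phi_2 = -0.3332
Solve by Cramer's rule:
  det = gamma(0)^2 - gamma(1)^2 = (1.3307)^2 - (-0.4337)^2 = 1.77076249 - 0.18809569 = 1.5826668
  phi_hat_1 = [gamma(1) gamma(0) - gamma(1) gamma(2)] / det = [(-0.4337)(1.3307) - (-0.4337)(-0.3332)] / 1.5826668 = -0.72163343 / 1.5826668 = -0.456
  phi_hat_2 = [gamma(0) gamma(2) - gamma(1)^2] / det = [(1.3307)(-0.3332) - (-0.4337)^2] / 1.5826668 = -0.63148493 / 1.5826668 = -0.399
So phi_hat = [-0.4560, -0.3990].
Therefore phi_hat_2 = -0.3990.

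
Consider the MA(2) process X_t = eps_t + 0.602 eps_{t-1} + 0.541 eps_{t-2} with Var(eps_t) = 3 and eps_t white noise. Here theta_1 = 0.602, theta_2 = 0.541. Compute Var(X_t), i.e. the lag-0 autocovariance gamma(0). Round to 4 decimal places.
\gamma(0) = 4.9653

For an MA(q) process X_t = eps_t + sum_i theta_i eps_{t-i} with
Var(eps_t) = sigma^2, the variance is
  gamma(0) = sigma^2 * (1 + sum_i theta_i^2).
  sum_i theta_i^2 = (0.602)^2 + (0.541)^2 = 0.362404 + 0.292681 = 0.655085.
  gamma(0) = 3 * (1 + 0.655085) = 3 * 1.655085 = 4.965255, which rounds to 4.9653.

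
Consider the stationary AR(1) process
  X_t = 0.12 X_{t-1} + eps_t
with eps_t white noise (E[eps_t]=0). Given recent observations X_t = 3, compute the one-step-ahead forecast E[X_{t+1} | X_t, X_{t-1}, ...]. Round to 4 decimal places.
E[X_{t+1} \mid \mathcal F_t] = 0.3600

For an AR(p) model X_t = c + sum_i phi_i X_{t-i} + eps_t, the
one-step-ahead conditional mean is
  E[X_{t+1} | X_t, ...] = c + sum_i phi_i X_{t+1-i}.
Substitute known values:
  E[X_{t+1} | ...] = (0.12) * (3)
                   = 0.3600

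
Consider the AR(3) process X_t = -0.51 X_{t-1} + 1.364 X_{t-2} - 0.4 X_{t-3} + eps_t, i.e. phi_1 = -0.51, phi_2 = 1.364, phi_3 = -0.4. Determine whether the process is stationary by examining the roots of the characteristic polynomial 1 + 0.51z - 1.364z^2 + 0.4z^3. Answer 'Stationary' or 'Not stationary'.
\text{Not stationary}

The AR(p) characteristic polynomial is P(z) = 1 + 0.51z - 1.364z^2 + 0.4z^3.
Stationarity requires all roots to lie outside the unit circle, i.e. |z| > 1 for every root.
Degree 3: look for a simple real root z0 first, then factor out (1 - z/z0) and solve the remaining quadratic.
Testing z0 = 2.5: P(2.5) = 1 + (0.51)(2.5) + (-1.364)(2.5)^2 + (0.4)(2.5)^3
  = 1 + (1.275) + (-8.525) + (6.25) = 0.  So z_0 = 2.5 is a root, |z_0| = 2.5.
Divide out the factor (1 - 0.4 z) = (1 - z/z0) (since 1/z0 = 0.4):
  P(z) = (1 - 0.4 z)(1 + (0.91) z + (-1) z^2)
  [check: z-coef 0.91 - (0.4) = 0.51; z^2-coef -1 - (0.4)(0.91) = -1.364; z^3-coef -(0.4)(-1) = 0.4.]
Remaining roots from the quadratic factor 1 + (0.91) z + (-1) z^2:
  Set 1 + (0.91) z + (-1) z^2 = 0, i.e. a z^2 + b z + c = 0 with a = -1, b = 0.91, c = 1.
  Discriminant D = b^2 - 4ac = (0.91)^2 - 4*(-1)*1 = 0.8281 - (-4) = 4.8281.
  D >= 0, so the roots are real: z = (-b +/- sqrt(D)) / (2a) = (-0.91 +/- 2.197294) / (-2).
    z_1 = (-0.91 + 2.197294) / (-2) = -0.6436,   |z_1| = 0.6436.
    z_2 = (-0.91 - 2.197294) / (-2) = 1.5536,   |z_2| = 1.5536.
Moduli of all roots: 2.5000, 0.6436, 1.5536.
All moduli strictly greater than 1? No.
Verdict: Not stationary.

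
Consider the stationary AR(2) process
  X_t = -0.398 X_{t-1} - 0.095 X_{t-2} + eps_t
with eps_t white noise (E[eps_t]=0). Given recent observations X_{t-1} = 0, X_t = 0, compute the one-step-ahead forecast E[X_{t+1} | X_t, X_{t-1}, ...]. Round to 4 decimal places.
E[X_{t+1} \mid \mathcal F_t] = 0.0000

For an AR(p) model X_t = c + sum_i phi_i X_{t-i} + eps_t, the
one-step-ahead conditional mean is
  E[X_{t+1} | X_t, ...] = c + sum_i phi_i X_{t+1-i}.
Substitute known values:
  E[X_{t+1} | ...] = (-0.398) * (0) + (-0.095) * (0)
                   = 0.0000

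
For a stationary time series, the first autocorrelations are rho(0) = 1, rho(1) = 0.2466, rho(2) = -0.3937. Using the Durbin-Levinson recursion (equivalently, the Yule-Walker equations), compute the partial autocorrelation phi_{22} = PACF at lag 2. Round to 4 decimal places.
\phi_{22} = -0.4839

The PACF at lag k is phi_{kk}, the last component of the solution
to the Yule-Walker system G_k phi = r_k where
  (G_k)_{ij} = rho(|i - j|), (r_k)_i = rho(i), i,j = 1..k.
Equivalently, Durbin-Levinson gives phi_{kk} iteratively:
  phi_{11} = rho(1)
  phi_{kk} = [rho(k) - sum_{j=1..k-1} phi_{k-1,j} rho(k-j)]
            / [1 - sum_{j=1..k-1} phi_{k-1,j} rho(j)],
  phi_{k,j} = phi_{k-1,j} - phi_{kk} phi_{k-1,k-j},  j = 1..k-1.
Step k = 1:
  phi_11 = rho(1) = 0.2466.
Step k = 2:
  phi_22 = [rho(2) - phi_11 rho(1)] / [1 - phi_11 rho(1)] = [-0.3937 - (0.2466)(0.2466)] / [1 - (0.2466)(0.2466)]
         = -0.45451156 / 0.93918844 = -0.4839.
Therefore phi_{22} = -0.4839.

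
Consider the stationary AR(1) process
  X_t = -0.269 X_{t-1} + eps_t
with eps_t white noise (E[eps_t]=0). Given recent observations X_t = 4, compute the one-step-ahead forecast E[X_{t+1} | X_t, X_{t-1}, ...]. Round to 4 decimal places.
E[X_{t+1} \mid \mathcal F_t] = -1.0760

For an AR(p) model X_t = c + sum_i phi_i X_{t-i} + eps_t, the
one-step-ahead conditional mean is
  E[X_{t+1} | X_t, ...] = c + sum_i phi_i X_{t+1-i}.
Substitute known values:
  E[X_{t+1} | ...] = (-0.269) * (4)
                   = -1.0760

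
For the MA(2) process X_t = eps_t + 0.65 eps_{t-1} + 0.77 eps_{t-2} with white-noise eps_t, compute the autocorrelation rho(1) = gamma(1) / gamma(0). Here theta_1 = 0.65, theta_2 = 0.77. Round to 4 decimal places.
\rho(1) = 0.5709

For an MA(q) process with theta_0 = 1, the autocovariance is
  gamma(k) = sigma^2 * sum_{i=0..q-k} theta_i * theta_{i+k},
and rho(k) = gamma(k) / gamma(0). Sigma^2 cancels.
  numerator   = (1)*(0.65) + (0.65)*(0.77) = 1.1505.
  denominator = (1)^2 + (0.65)^2 + (0.77)^2 = 2.0154.
  rho(1) = 1.1505 / 2.0154 = 0.5709.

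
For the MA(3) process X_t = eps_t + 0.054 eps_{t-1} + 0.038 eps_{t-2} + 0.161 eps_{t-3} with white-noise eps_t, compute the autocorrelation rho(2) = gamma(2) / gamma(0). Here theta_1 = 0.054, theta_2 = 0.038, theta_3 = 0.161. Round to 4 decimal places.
\rho(2) = 0.0453

For an MA(q) process with theta_0 = 1, the autocovariance is
  gamma(k) = sigma^2 * sum_{i=0..q-k} theta_i * theta_{i+k},
and rho(k) = gamma(k) / gamma(0). Sigma^2 cancels.
  numerator   = (1)*(0.038) + (0.054)*(0.161) = 0.046694.
  denominator = (1)^2 + (0.054)^2 + (0.038)^2 + (0.161)^2 = 1.030281.
  rho(2) = 0.046694 / 1.030281 = 0.0453.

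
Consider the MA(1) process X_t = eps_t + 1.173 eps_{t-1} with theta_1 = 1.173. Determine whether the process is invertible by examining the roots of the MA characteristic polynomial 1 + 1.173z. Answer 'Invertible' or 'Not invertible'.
\text{Not invertible}

The MA(q) characteristic polynomial is P(z) = 1 + 1.173z.
Invertibility requires all roots to lie outside the unit circle, i.e. |z| > 1 for every root.
This is linear in z: 1 + (1.173) z = 0  =>  z = -1/(1.173) = -0.852515,  |z| = 0.852515.
Moduli of all roots: 0.8525.
All moduli strictly greater than 1? No.
Verdict: Not invertible.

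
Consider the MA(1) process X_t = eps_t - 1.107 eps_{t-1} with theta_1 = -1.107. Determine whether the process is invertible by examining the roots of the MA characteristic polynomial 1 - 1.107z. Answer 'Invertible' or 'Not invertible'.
\text{Not invertible}

The MA(q) characteristic polynomial is P(z) = 1 - 1.107z.
Invertibility requires all roots to lie outside the unit circle, i.e. |z| > 1 for every root.
This is linear in z: 1 + (-1.107) z = 0  =>  z = -1/(-1.107) = 0.903342,  |z| = 0.903342.
Moduli of all roots: 0.9033.
All moduli strictly greater than 1? No.
Verdict: Not invertible.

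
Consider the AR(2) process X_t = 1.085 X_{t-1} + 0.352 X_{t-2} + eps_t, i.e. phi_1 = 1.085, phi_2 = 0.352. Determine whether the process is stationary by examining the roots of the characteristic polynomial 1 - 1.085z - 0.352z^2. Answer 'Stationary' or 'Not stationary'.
\text{Not stationary}

The AR(p) characteristic polynomial is P(z) = 1 - 1.085z - 0.352z^2.
Stationarity requires all roots to lie outside the unit circle, i.e. |z| > 1 for every root.
Set 1 + (-1.085) z + (-0.352) z^2 = 0, i.e. a z^2 + b z + c = 0 with a = -0.352, b = -1.085, c = 1.
Discriminant D = b^2 - 4ac = (-1.085)^2 - 4*(-0.352)*1 = 1.177225 - (-1.408) = 2.585225.
D >= 0, so the roots are real: z = (-b +/- sqrt(D)) / (2a) = (1.085 +/- 1.607863) / (-0.704).
  z_1 = (1.085 + 1.607863) / (-0.704) = -3.8251,   |z_1| = 3.8251.
  z_2 = (1.085 - 1.607863) / (-0.704) = 0.7427,   |z_2| = 0.7427.
Moduli of all roots: 3.8251, 0.7427.
All moduli strictly greater than 1? No.
Verdict: Not stationary.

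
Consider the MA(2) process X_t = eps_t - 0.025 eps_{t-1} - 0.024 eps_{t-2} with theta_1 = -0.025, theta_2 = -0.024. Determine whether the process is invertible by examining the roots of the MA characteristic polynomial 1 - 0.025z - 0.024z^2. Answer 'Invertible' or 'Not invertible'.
\text{Invertible}

The MA(q) characteristic polynomial is P(z) = 1 - 0.025z - 0.024z^2.
Invertibility requires all roots to lie outside the unit circle, i.e. |z| > 1 for every root.
Set 1 + (-0.025) z + (-0.024) z^2 = 0, i.e. a z^2 + b z + c = 0 with a = -0.024, b = -0.025, c = 1.
Discriminant D = b^2 - 4ac = (-0.025)^2 - 4*(-0.024)*1 = 0.000625 - (-0.096) = 0.096625.
D >= 0, so the roots are real: z = (-b +/- sqrt(D)) / (2a) = (0.025 +/- 0.310846) / (-0.048).
  z_1 = (0.025 + 0.310846) / (-0.048) = -6.9968,   |z_1| = 6.9968.
  z_2 = (0.025 - 0.310846) / (-0.048) = 5.9551,   |z_2| = 5.9551.
Moduli of all roots: 6.9968, 5.9551.
All moduli strictly greater than 1? Yes.
Verdict: Invertible.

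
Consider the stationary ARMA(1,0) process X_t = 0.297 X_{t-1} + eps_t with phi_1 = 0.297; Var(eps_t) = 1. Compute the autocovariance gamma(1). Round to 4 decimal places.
\gamma(1) = 0.3257

Multiply the model equation by X_{t-k} and take expectations. With theta_0 = psi_0 = 1 and psi_j the MA(infinity) weights, this gives
  gamma(k) - sum_i phi_i gamma(k-i) = c_k,
  c_k = sigma^2 * sum_{j=k..q} theta_j psi_{j-k}   (c_k = 0 for k > q),
using gamma(-m) = gamma(m).
Pure AR (q = 0): c_0 = sigma^2 = 1, c_k = 0 for k >= 1.
Equations for k = 0 and k = 1 (AR order 1):
  gamma(0) = phi_1 gamma(1) + c_0
  gamma(1) = phi_1 gamma(0) + c_1
Substituting the second into the first: gamma(0) (1 - phi_1^2) = c_0 + phi_1 c_1, so
  gamma(0) = c_0 / (1 - phi_1^2) = 1 / (1 - (0.297)^2) = 1 / 0.911791 = 1.096743.
  gamma(1) = phi_1 gamma(0) = (0.297)(1.096743) = 0.325733.
Therefore gamma(1) = 0.3257 (to 4 decimal places).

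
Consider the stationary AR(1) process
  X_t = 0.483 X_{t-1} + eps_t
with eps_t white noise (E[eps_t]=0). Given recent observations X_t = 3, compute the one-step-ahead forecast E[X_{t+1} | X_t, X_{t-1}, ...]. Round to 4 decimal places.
E[X_{t+1} \mid \mathcal F_t] = 1.4490

For an AR(p) model X_t = c + sum_i phi_i X_{t-i} + eps_t, the
one-step-ahead conditional mean is
  E[X_{t+1} | X_t, ...] = c + sum_i phi_i X_{t+1-i}.
Substitute known values:
  E[X_{t+1} | ...] = (0.483) * (3)
                   = 1.4490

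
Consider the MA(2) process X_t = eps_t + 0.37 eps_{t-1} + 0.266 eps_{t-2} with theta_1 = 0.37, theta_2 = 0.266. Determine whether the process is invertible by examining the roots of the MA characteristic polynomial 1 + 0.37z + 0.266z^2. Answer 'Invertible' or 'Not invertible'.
\text{Invertible}

The MA(q) characteristic polynomial is P(z) = 1 + 0.37z + 0.266z^2.
Invertibility requires all roots to lie outside the unit circle, i.e. |z| > 1 for every root.
Set 1 + (0.37) z + (0.266) z^2 = 0, i.e. a z^2 + b z + c = 0 with a = 0.266, b = 0.37, c = 1.
Discriminant D = b^2 - 4ac = (0.37)^2 - 4*(0.266)*1 = 0.1369 - (1.064) = -0.9271.
D < 0, so the roots are the complex-conjugate pair z = (-b +/- i sqrt(-D)) / (2a) = -0.6955 +/- 1.8099i.
For a conjugate pair |z|^2 = z * conj(z) = (product of roots) = c/a = 1/(0.266) = 3.759398, so |z| = sqrt(3.759398) = 1.9389 for both roots.
Moduli of all roots: 1.9389, 1.9389.
All moduli strictly greater than 1? Yes.
Verdict: Invertible.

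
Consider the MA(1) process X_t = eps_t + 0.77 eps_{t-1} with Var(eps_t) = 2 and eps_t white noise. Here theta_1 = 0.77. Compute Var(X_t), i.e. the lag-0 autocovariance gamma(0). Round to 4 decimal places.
\gamma(0) = 3.1858

For an MA(q) process X_t = eps_t + sum_i theta_i eps_{t-i} with
Var(eps_t) = sigma^2, the variance is
  gamma(0) = sigma^2 * (1 + sum_i theta_i^2).
  sum_i theta_i^2 = (0.77)^2 = 0.5929.
  gamma(0) = 2 * (1 + 0.5929) = 2 * 1.5929 = 3.1858.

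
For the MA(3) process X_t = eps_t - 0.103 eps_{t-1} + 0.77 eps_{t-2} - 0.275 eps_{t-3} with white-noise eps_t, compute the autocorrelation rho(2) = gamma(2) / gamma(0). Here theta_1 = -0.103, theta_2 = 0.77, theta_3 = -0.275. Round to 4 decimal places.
\rho(2) = 0.4754

For an MA(q) process with theta_0 = 1, the autocovariance is
  gamma(k) = sigma^2 * sum_{i=0..q-k} theta_i * theta_{i+k},
and rho(k) = gamma(k) / gamma(0). Sigma^2 cancels.
  numerator   = (1)*(0.77) + (-0.103)*(-0.275) = 0.798325.
  denominator = (1)^2 + (-0.103)^2 + (0.77)^2 + (-0.275)^2 = 1.679134.
  rho(2) = 0.798325 / 1.679134 = 0.4754.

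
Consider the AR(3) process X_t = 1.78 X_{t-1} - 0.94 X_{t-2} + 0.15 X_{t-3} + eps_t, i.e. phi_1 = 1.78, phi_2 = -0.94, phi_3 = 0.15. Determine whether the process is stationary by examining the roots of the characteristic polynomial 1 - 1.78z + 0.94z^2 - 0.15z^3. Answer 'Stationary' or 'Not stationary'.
\text{Stationary}

The AR(p) characteristic polynomial is P(z) = 1 - 1.78z + 0.94z^2 - 0.15z^3.
Stationarity requires all roots to lie outside the unit circle, i.e. |z| > 1 for every root.
Degree 3: look for a simple real root z0 first, then factor out (1 - z/z0) and solve the remaining quadratic.
Testing z0 = 2: P(2) = 1 + (-1.78)(2) + (0.94)(2)^2 + (-0.15)(2)^3
  = 1 + (-3.56) + (3.76) + (-1.2) = 0.  So z_0 = 2 is a root, |z_0| = 2.
Divide out the factor (1 - 0.5 z) = (1 - z/z0) (since 1/z0 = 0.5):
  P(z) = (1 - 0.5 z)(1 + (-1.28) z + (0.3) z^2)
  [check: z-coef -1.28 - (0.5) = -1.78; z^2-coef 0.3 - (0.5)(-1.28) = 0.94; z^3-coef -(0.5)(0.3) = -0.15.]
Remaining roots from the quadratic factor 1 + (-1.28) z + (0.3) z^2:
  Set 1 + (-1.28) z + (0.3) z^2 = 0, i.e. a z^2 + b z + c = 0 with a = 0.3, b = -1.28, c = 1.
  Discriminant D = b^2 - 4ac = (-1.28)^2 - 4*(0.3)*1 = 1.6384 - (1.2) = 0.4384.
  D >= 0, so the roots are real: z = (-b +/- sqrt(D)) / (2a) = (1.28 +/- 0.662118) / (0.6).
    z_1 = (1.28 + 0.662118) / (0.6) = 3.2369,   |z_1| = 3.2369.
    z_2 = (1.28 - 0.662118) / (0.6) = 1.0298,   |z_2| = 1.0298.
Moduli of all roots: 2.0000, 3.2369, 1.0298.
All moduli strictly greater than 1? Yes.
Verdict: Stationary.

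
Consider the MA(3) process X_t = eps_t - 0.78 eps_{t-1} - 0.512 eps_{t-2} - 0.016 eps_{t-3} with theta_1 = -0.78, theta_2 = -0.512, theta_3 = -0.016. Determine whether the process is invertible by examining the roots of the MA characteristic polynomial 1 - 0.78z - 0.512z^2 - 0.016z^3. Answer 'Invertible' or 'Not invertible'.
\text{Not invertible}

The MA(q) characteristic polynomial is P(z) = 1 - 0.78z - 0.512z^2 - 0.016z^3.
Invertibility requires all roots to lie outside the unit circle, i.e. |z| > 1 for every root.
Degree 3: look for a simple real root z0 first, then factor out (1 - z/z0) and solve the remaining quadratic.
Testing z0 = -2.5: P(-2.5) = 1 + (-0.78)(-2.5) + (-0.512)(-2.5)^2 + (-0.016)(-2.5)^3
  = 1 + (1.95) + (-3.2) + (0.25) = 0.  So z_0 = -2.5 is a root, |z_0| = 2.5.
Divide out the factor (1 + 0.4 z) = (1 - z/z0) (since 1/z0 = -0.4):
  P(z) = (1 + 0.4 z)(1 + (-1.18) z + (-0.04) z^2)
  [check: z-coef -1.18 - (-0.4) = -0.78; z^2-coef -0.04 - (-0.4)(-1.18) = -0.512; z^3-coef -(-0.4)(-0.04) = -0.016.]
Remaining roots from the quadratic factor 1 + (-1.18) z + (-0.04) z^2:
  Set 1 + (-1.18) z + (-0.04) z^2 = 0, i.e. a z^2 + b z + c = 0 with a = -0.04, b = -1.18, c = 1.
  Discriminant D = b^2 - 4ac = (-1.18)^2 - 4*(-0.04)*1 = 1.3924 - (-0.16) = 1.5524.
  D >= 0, so the roots are real: z = (-b +/- sqrt(D)) / (2a) = (1.18 +/- 1.245953) / (-0.08).
    z_1 = (1.18 + 1.245953) / (-0.08) = -30.3244,   |z_1| = 30.3244.
    z_2 = (1.18 - 1.245953) / (-0.08) = 0.8244,   |z_2| = 0.8244.
Moduli of all roots: 2.5000, 30.3244, 0.8244.
All moduli strictly greater than 1? No.
Verdict: Not invertible.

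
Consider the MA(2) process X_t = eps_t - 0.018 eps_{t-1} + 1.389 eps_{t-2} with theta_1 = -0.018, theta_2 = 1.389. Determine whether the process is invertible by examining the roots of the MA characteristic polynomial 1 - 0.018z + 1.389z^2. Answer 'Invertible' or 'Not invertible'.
\text{Not invertible}

The MA(q) characteristic polynomial is P(z) = 1 - 0.018z + 1.389z^2.
Invertibility requires all roots to lie outside the unit circle, i.e. |z| > 1 for every root.
Set 1 + (-0.018) z + (1.389) z^2 = 0, i.e. a z^2 + b z + c = 0 with a = 1.389, b = -0.018, c = 1.
Discriminant D = b^2 - 4ac = (-0.018)^2 - 4*(1.389)*1 = 0.000324 - (5.556) = -5.555676.
D < 0, so the roots are the complex-conjugate pair z = (-b +/- i sqrt(-D)) / (2a) = 0.0065 +/- 0.8485i.
For a conjugate pair |z|^2 = z * conj(z) = (product of roots) = c/a = 1/(1.389) = 0.719942, so |z| = sqrt(0.719942) = 0.8485 for both roots.
Moduli of all roots: 0.8485, 0.8485.
All moduli strictly greater than 1? No.
Verdict: Not invertible.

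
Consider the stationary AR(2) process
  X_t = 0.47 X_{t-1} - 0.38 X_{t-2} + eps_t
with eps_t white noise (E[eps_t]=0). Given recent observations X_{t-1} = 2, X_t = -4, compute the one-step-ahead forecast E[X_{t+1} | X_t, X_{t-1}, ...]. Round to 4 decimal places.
E[X_{t+1} \mid \mathcal F_t] = -2.6400

For an AR(p) model X_t = c + sum_i phi_i X_{t-i} + eps_t, the
one-step-ahead conditional mean is
  E[X_{t+1} | X_t, ...] = c + sum_i phi_i X_{t+1-i}.
Substitute known values:
  E[X_{t+1} | ...] = (0.47) * (-4) + (-0.38) * (2)
                   = -2.6400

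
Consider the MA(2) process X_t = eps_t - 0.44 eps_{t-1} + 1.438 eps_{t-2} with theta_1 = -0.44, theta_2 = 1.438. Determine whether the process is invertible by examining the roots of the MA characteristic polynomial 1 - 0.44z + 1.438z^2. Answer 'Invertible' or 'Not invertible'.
\text{Not invertible}

The MA(q) characteristic polynomial is P(z) = 1 - 0.44z + 1.438z^2.
Invertibility requires all roots to lie outside the unit circle, i.e. |z| > 1 for every root.
Set 1 + (-0.44) z + (1.438) z^2 = 0, i.e. a z^2 + b z + c = 0 with a = 1.438, b = -0.44, c = 1.
Discriminant D = b^2 - 4ac = (-0.44)^2 - 4*(1.438)*1 = 0.1936 - (5.752) = -5.5584.
D < 0, so the roots are the complex-conjugate pair z = (-b +/- i sqrt(-D)) / (2a) = 0.153 +/- 0.8198i.
For a conjugate pair |z|^2 = z * conj(z) = (product of roots) = c/a = 1/(1.438) = 0.69541, so |z| = sqrt(0.69541) = 0.8339 for both roots.
Moduli of all roots: 0.8339, 0.8339.
All moduli strictly greater than 1? No.
Verdict: Not invertible.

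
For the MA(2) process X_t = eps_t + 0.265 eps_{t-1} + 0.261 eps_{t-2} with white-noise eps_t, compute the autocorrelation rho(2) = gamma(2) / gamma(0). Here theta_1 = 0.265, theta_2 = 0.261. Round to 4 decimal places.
\rho(2) = 0.2293

For an MA(q) process with theta_0 = 1, the autocovariance is
  gamma(k) = sigma^2 * sum_{i=0..q-k} theta_i * theta_{i+k},
and rho(k) = gamma(k) / gamma(0). Sigma^2 cancels.
  numerator   = (1)*(0.261) = 0.261.
  denominator = (1)^2 + (0.265)^2 + (0.261)^2 = 1.138346.
  rho(2) = 0.261 / 1.138346 = 0.2293.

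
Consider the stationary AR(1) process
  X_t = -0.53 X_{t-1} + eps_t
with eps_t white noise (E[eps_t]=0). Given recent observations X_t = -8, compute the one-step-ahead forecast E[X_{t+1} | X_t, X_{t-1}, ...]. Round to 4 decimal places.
E[X_{t+1} \mid \mathcal F_t] = 4.2400

For an AR(p) model X_t = c + sum_i phi_i X_{t-i} + eps_t, the
one-step-ahead conditional mean is
  E[X_{t+1} | X_t, ...] = c + sum_i phi_i X_{t+1-i}.
Substitute known values:
  E[X_{t+1} | ...] = (-0.53) * (-8)
                   = 4.2400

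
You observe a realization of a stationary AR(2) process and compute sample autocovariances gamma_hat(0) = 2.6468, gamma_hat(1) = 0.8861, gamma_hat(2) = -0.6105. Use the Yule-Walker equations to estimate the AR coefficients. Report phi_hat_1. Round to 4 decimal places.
\hat\phi_{1} = 0.4640

The Yule-Walker equations for an AR(p) process read, in matrix form,
  Gamma_p phi = r_p,   with   (Gamma_p)_{ij} = gamma(|i - j|),
                       (r_p)_i = gamma(i),   i,j = 1..p.
Substitute the sample gammas (Toeplitz matrix and right-hand side of size 2):
  Gamma_p = [[2.6468, 0.8861], [0.8861, 2.6468]]
  r_p     = [0.8861, -0.6105]
Written out:
  2.6468 phi_1 + 0.8861 phi_2 = 0.8861
  0.8861 phi_1 + 2.6468 phi_2 = -0.6105
Solve by Cramer's rule:
  det = gamma(0)^2 - gamma(1)^2 = (2.6468)^2 - (0.8861)^2 = 7.00555024 - 0.78517321 = 6.22037703
  phi_hat_1 = [gamma(1) gamma(0) - gamma(1) gamma(2)] / det = [(0.8861)(2.6468) - (0.8861)(-0.6105)] / 6.22037703 = 2.88629353 / 6.22037703 = 0.464
  phi_hat_2 = [gamma(0) gamma(2) - gamma(1)^2] / det = [(2.6468)(-0.6105) - (0.8861)^2] / 6.22037703 = -2.40104461 / 6.22037703 = -0.386
So phi_hat = [0.4640, -0.3860].
Therefore phi_hat_1 = 0.4640.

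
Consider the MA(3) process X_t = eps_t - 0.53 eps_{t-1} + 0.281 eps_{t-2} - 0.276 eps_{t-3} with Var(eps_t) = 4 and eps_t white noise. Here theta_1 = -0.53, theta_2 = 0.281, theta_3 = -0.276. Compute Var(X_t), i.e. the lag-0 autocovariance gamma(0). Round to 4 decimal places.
\gamma(0) = 5.7441

For an MA(q) process X_t = eps_t + sum_i theta_i eps_{t-i} with
Var(eps_t) = sigma^2, the variance is
  gamma(0) = sigma^2 * (1 + sum_i theta_i^2).
  sum_i theta_i^2 = (-0.53)^2 + (0.281)^2 + (-0.276)^2 = 0.2809 + 0.078961 + 0.076176 = 0.436037.
  gamma(0) = 4 * (1 + 0.436037) = 4 * 1.436037 = 5.744148, which rounds to 5.7441.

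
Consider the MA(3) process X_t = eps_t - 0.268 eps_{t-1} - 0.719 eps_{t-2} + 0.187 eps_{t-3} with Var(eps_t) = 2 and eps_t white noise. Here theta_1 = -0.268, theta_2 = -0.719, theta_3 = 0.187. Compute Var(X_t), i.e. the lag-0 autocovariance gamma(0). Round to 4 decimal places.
\gamma(0) = 3.2475

For an MA(q) process X_t = eps_t + sum_i theta_i eps_{t-i} with
Var(eps_t) = sigma^2, the variance is
  gamma(0) = sigma^2 * (1 + sum_i theta_i^2).
  sum_i theta_i^2 = (-0.268)^2 + (-0.719)^2 + (0.187)^2 = 0.071824 + 0.516961 + 0.034969 = 0.623754.
  gamma(0) = 2 * (1 + 0.623754) = 2 * 1.623754 = 3.247508, which rounds to 3.2475.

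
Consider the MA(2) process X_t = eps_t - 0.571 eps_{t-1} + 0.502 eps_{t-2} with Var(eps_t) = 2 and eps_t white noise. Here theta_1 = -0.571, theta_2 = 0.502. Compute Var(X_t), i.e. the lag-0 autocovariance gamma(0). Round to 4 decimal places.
\gamma(0) = 3.1561

For an MA(q) process X_t = eps_t + sum_i theta_i eps_{t-i} with
Var(eps_t) = sigma^2, the variance is
  gamma(0) = sigma^2 * (1 + sum_i theta_i^2).
  sum_i theta_i^2 = (-0.571)^2 + (0.502)^2 = 0.326041 + 0.252004 = 0.578045.
  gamma(0) = 2 * (1 + 0.578045) = 2 * 1.578045 = 3.15609, which rounds to 3.1561.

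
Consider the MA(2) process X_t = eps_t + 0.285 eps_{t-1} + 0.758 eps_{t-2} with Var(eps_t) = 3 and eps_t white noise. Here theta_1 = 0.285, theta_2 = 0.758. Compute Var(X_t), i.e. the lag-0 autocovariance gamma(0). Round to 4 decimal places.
\gamma(0) = 4.9674

For an MA(q) process X_t = eps_t + sum_i theta_i eps_{t-i} with
Var(eps_t) = sigma^2, the variance is
  gamma(0) = sigma^2 * (1 + sum_i theta_i^2).
  sum_i theta_i^2 = (0.285)^2 + (0.758)^2 = 0.081225 + 0.574564 = 0.655789.
  gamma(0) = 3 * (1 + 0.655789) = 3 * 1.655789 = 4.967367, which rounds to 4.9674.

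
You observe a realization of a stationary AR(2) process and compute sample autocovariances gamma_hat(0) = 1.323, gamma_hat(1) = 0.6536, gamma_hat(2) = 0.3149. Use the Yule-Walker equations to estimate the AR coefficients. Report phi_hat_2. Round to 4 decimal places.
\hat\phi_{2} = -0.0080

The Yule-Walker equations for an AR(p) process read, in matrix form,
  Gamma_p phi = r_p,   with   (Gamma_p)_{ij} = gamma(|i - j|),
                       (r_p)_i = gamma(i),   i,j = 1..p.
Substitute the sample gammas (Toeplitz matrix and right-hand side of size 2):
  Gamma_p = [[1.323, 0.6536], [0.6536, 1.323]]
  r_p     = [0.6536, 0.3149]
Written out:
  1.323 phi_1 + 0.6536 phi_2 = 0.6536
  0.6536 phi_1 + 1.323 phi_2 = 0.3149
Solve by Cramer's rule:
  det = gamma(0)^2 - gamma(1)^2 = (1.323)^2 - (0.6536)^2 = 1.750329 - 0.42719296 = 1.32313604
  phi_hat_1 = [gamma(1) gamma(0) - gamma(1) gamma(2)] / det = [(0.6536)(1.323) - (0.6536)(0.3149)] / 1.32313604 = 0.65889416 / 1.32313604 = 0.498
  phi_hat_2 = [gamma(0) gamma(2) - gamma(1)^2] / det = [(1.323)(0.3149) - (0.6536)^2] / 1.32313604 = -0.01058026 / 1.32313604 = -0.008
So phi_hat = [0.4980, -0.0080].
Therefore phi_hat_2 = -0.0080.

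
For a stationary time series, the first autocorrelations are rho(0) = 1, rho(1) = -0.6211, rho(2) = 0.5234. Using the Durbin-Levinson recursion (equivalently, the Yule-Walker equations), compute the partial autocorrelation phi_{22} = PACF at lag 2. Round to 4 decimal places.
\phi_{22} = 0.2241

The PACF at lag k is phi_{kk}, the last component of the solution
to the Yule-Walker system G_k phi = r_k where
  (G_k)_{ij} = rho(|i - j|), (r_k)_i = rho(i), i,j = 1..k.
Equivalently, Durbin-Levinson gives phi_{kk} iteratively:
  phi_{11} = rho(1)
  phi_{kk} = [rho(k) - sum_{j=1..k-1} phi_{k-1,j} rho(k-j)]
            / [1 - sum_{j=1..k-1} phi_{k-1,j} rho(j)],
  phi_{k,j} = phi_{k-1,j} - phi_{kk} phi_{k-1,k-j},  j = 1..k-1.
Step k = 1:
  phi_11 = rho(1) = -0.6211.
Step k = 2:
  phi_22 = [rho(2) - phi_11 rho(1)] / [1 - phi_11 rho(1)] = [0.5234 - (-0.6211)(-0.6211)] / [1 - (-0.6211)(-0.6211)]
         = 0.13763479 / 0.61423479 = 0.2241.
Therefore phi_{22} = 0.2241.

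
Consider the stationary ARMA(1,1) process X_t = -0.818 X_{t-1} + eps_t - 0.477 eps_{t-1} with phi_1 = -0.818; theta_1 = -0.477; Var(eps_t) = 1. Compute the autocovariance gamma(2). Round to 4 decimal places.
\gamma(2) = 4.4507

Multiply the model equation by X_{t-k} and take expectations. With theta_0 = psi_0 = 1 and psi_j the MA(infinity) weights, this gives
  gamma(k) - sum_i phi_i gamma(k-i) = c_k,
  c_k = sigma^2 * sum_{j=k..q} theta_j psi_{j-k}   (c_k = 0 for k > q),
using gamma(-m) = gamma(m).
psi-weights needed (psi_j = theta_j + sum_i phi_i psi_{j-i}):
  psi_1 = theta_1 + phi_1 = -0.477 + (-0.818) = -1.295
Right-hand sides:
  c_0 = sigma^2 (1 + theta_1 psi_1) = 1 * (1 + (-0.477)(-1.295)) = 1 * 1.617715 = 1.617715
  c_1 = sigma^2 theta_1 = 1 * (-0.477) = -0.477
  c_2 = 0
Equations for k = 0 and k = 1 (AR order 1):
  gamma(0) = phi_1 gamma(1) + c_0
  gamma(1) = phi_1 gamma(0) + c_1
Substituting the second into the first: gamma(0) (1 - phi_1^2) = c_0 + phi_1 c_1, so
  gamma(0) = (c_0 + phi_1 c_1) / (1 - phi_1^2) = (1.617715 + (-0.818)(-0.477)) / (1 - (-0.818)^2) = 2.007901 / 0.330876 = 6.06844.
  gamma(1) = phi_1 gamma(0) + c_1 = (-0.818)(6.06844) + (-0.477) = -5.440984.
For k = 2 (> q): gamma(2) = phi_1 gamma(1) = (-0.818)(-5.440984) = 4.450725.
Therefore gamma(2) = 4.4507 (to 4 decimal places).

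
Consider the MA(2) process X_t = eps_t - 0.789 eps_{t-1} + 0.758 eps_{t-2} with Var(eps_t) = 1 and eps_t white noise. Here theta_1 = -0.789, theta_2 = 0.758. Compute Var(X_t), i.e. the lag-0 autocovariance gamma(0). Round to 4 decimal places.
\gamma(0) = 2.1971

For an MA(q) process X_t = eps_t + sum_i theta_i eps_{t-i} with
Var(eps_t) = sigma^2, the variance is
  gamma(0) = sigma^2 * (1 + sum_i theta_i^2).
  sum_i theta_i^2 = (-0.789)^2 + (0.758)^2 = 0.622521 + 0.574564 = 1.197085.
  gamma(0) = 1 * (1 + 1.197085) = 1 * 2.197085 = 2.197085, which rounds to 2.1971.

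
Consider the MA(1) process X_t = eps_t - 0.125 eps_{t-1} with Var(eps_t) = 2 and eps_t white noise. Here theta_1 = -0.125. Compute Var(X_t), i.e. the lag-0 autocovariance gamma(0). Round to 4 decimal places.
\gamma(0) = 2.0313

For an MA(q) process X_t = eps_t + sum_i theta_i eps_{t-i} with
Var(eps_t) = sigma^2, the variance is
  gamma(0) = sigma^2 * (1 + sum_i theta_i^2).
  sum_i theta_i^2 = (-0.125)^2 = 0.015625.
  gamma(0) = 2 * (1 + 0.015625) = 2 * 1.015625 = 2.03125, which rounds to 2.0313.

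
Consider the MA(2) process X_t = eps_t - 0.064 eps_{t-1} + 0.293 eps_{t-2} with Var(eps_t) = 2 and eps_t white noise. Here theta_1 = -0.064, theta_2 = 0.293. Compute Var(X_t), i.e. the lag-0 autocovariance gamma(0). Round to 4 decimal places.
\gamma(0) = 2.1799

For an MA(q) process X_t = eps_t + sum_i theta_i eps_{t-i} with
Var(eps_t) = sigma^2, the variance is
  gamma(0) = sigma^2 * (1 + sum_i theta_i^2).
  sum_i theta_i^2 = (-0.064)^2 + (0.293)^2 = 0.004096 + 0.085849 = 0.089945.
  gamma(0) = 2 * (1 + 0.089945) = 2 * 1.089945 = 2.17989, which rounds to 2.1799.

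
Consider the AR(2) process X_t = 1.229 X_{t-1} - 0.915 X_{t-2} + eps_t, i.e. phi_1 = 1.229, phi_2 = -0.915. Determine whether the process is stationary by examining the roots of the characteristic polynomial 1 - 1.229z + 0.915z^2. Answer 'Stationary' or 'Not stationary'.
\text{Stationary}

The AR(p) characteristic polynomial is P(z) = 1 - 1.229z + 0.915z^2.
Stationarity requires all roots to lie outside the unit circle, i.e. |z| > 1 for every root.
Set 1 + (-1.229) z + (0.915) z^2 = 0, i.e. a z^2 + b z + c = 0 with a = 0.915, b = -1.229, c = 1.
Discriminant D = b^2 - 4ac = (-1.229)^2 - 4*(0.915)*1 = 1.510441 - (3.66) = -2.149559.
D < 0, so the roots are the complex-conjugate pair z = (-b +/- i sqrt(-D)) / (2a) = 0.6716 +/- 0.8012i.
For a conjugate pair |z|^2 = z * conj(z) = (product of roots) = c/a = 1/(0.915) = 1.092896, so |z| = sqrt(1.092896) = 1.0454 for both roots.
Moduli of all roots: 1.0454, 1.0454.
All moduli strictly greater than 1? Yes.
Verdict: Stationary.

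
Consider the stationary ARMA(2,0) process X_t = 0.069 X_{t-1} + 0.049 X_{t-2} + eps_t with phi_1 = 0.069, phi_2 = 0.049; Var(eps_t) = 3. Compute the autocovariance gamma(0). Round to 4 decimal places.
\gamma(0) = 3.0231

Multiply the model equation by X_{t-k} and take expectations. With theta_0 = psi_0 = 1 and psi_j the MA(infinity) weights, this gives
  gamma(k) - sum_i phi_i gamma(k-i) = c_k,
  c_k = sigma^2 * sum_{j=k..q} theta_j psi_{j-k}   (c_k = 0 for k > q),
using gamma(-m) = gamma(m).
Pure AR (q = 0): c_0 = sigma^2 = 3, c_k = 0 for k >= 1.
Equations for k = 0, 1, 2 (AR order 2, c_2 = 0):
  (E0) gamma(0) = phi_1 gamma(1) + phi_2 gamma(2) + c_0
  (E1) gamma(1) = phi_1 gamma(0) + phi_2 gamma(1) + c_1
  (E2) gamma(2) = phi_1 gamma(1) + phi_2 gamma(0)
From (E1): gamma(1) = A gamma(0) + B with
  A = phi_1 / (1 - phi_2) = 0.069 / 0.951 = 0.072555,   B = c_1 / (1 - phi_2) = 0 / 0.951 = 0.
Insert (E2) into (E0): gamma(0) (1 - phi_2^2) = phi_1 (1 + phi_2) gamma(1) + c_0.
  phi_1 (1 + phi_2) = (0.069)(1.049) = 0.072381,   1 - phi_2^2 = 0.997599.
Replace gamma(1) by A gamma(0) + B and collect gamma(0):
  gamma(0) [0.997599 - (0.072381)(0.072555)] = c_0 = 3
  gamma(0) * 0.992347 = 3
  gamma(0) = 3 / 0.992347 = 3.023135.
Therefore gamma(0) = 3.0231 (to 4 decimal places).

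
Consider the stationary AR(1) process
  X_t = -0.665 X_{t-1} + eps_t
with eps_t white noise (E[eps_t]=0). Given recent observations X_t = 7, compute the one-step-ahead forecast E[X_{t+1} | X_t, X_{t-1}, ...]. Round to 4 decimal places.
E[X_{t+1} \mid \mathcal F_t] = -4.6550

For an AR(p) model X_t = c + sum_i phi_i X_{t-i} + eps_t, the
one-step-ahead conditional mean is
  E[X_{t+1} | X_t, ...] = c + sum_i phi_i X_{t+1-i}.
Substitute known values:
  E[X_{t+1} | ...] = (-0.665) * (7)
                   = -4.6550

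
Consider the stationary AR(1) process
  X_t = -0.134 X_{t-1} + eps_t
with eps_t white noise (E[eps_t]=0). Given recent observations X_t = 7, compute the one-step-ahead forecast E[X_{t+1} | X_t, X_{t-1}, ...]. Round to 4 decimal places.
E[X_{t+1} \mid \mathcal F_t] = -0.9380

For an AR(p) model X_t = c + sum_i phi_i X_{t-i} + eps_t, the
one-step-ahead conditional mean is
  E[X_{t+1} | X_t, ...] = c + sum_i phi_i X_{t+1-i}.
Substitute known values:
  E[X_{t+1} | ...] = (-0.134) * (7)
                   = -0.9380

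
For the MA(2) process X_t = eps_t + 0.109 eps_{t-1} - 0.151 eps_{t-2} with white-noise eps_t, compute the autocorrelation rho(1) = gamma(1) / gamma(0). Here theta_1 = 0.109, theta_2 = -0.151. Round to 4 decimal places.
\rho(1) = 0.0894

For an MA(q) process with theta_0 = 1, the autocovariance is
  gamma(k) = sigma^2 * sum_{i=0..q-k} theta_i * theta_{i+k},
and rho(k) = gamma(k) / gamma(0). Sigma^2 cancels.
  numerator   = (1)*(0.109) + (0.109)*(-0.151) = 0.092541.
  denominator = (1)^2 + (0.109)^2 + (-0.151)^2 = 1.034682.
  rho(1) = 0.092541 / 1.034682 = 0.0894.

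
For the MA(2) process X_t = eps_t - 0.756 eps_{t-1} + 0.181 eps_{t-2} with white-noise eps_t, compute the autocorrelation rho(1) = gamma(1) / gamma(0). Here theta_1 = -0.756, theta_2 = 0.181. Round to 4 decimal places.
\rho(1) = -0.5565

For an MA(q) process with theta_0 = 1, the autocovariance is
  gamma(k) = sigma^2 * sum_{i=0..q-k} theta_i * theta_{i+k},
and rho(k) = gamma(k) / gamma(0). Sigma^2 cancels.
  numerator   = (1)*(-0.756) + (-0.756)*(0.181) = -0.892836.
  denominator = (1)^2 + (-0.756)^2 + (0.181)^2 = 1.604297.
  rho(1) = -0.892836 / 1.604297 = -0.5565.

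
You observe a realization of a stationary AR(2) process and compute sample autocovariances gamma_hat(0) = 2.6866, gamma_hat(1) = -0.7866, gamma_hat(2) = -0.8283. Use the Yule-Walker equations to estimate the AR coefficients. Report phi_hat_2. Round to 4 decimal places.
\hat\phi_{2} = -0.4310

The Yule-Walker equations for an AR(p) process read, in matrix form,
  Gamma_p phi = r_p,   with   (Gamma_p)_{ij} = gamma(|i - j|),
                       (r_p)_i = gamma(i),   i,j = 1..p.
Substitute the sample gammas (Toeplitz matrix and right-hand side of size 2):
  Gamma_p = [[2.6866, -0.7866], [-0.7866, 2.6866]]
  r_p     = [-0.7866, -0.8283]
Written out:
  2.6866 phi_1 - 0.7866 phi_2 = -0.7866
  -0.7866 phi_1 + 2.6866 phi_2 = -0.8283
Solve by Cramer's rule:
  det = gamma(0)^2 - gamma(1)^2 = (2.6866)^2 - (-0.7866)^2 = 7.21781956 - 0.61873956 = 6.59908
  phi_hat_1 = [gamma(1) gamma(0) - gamma(1) gamma(2)] / det = [(-0.7866)(2.6866) - (-0.7866)(-0.8283)] / 6.59908 = -2.76482034 / 6.59908 = -0.419
  phi_hat_2 = [gamma(0) gamma(2) - gamma(1)^2] / det = [(2.6866)(-0.8283) - (-0.7866)^2] / 6.59908 = -2.84405034 / 6.59908 = -0.431
So phi_hat = [-0.4190, -0.4310].
Therefore phi_hat_2 = -0.4310.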